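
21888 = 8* 2736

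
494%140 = 74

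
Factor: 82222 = 2^1*7^2*839^1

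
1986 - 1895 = 91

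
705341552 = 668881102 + 36460450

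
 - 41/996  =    -  1 + 955/996 = -  0.04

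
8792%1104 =1064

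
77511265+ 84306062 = 161817327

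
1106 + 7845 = 8951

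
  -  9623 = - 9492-131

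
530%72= 26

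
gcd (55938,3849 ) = 3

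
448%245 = 203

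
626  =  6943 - 6317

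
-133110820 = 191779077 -324889897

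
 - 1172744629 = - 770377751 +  - 402366878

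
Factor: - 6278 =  - 2^1*43^1 * 73^1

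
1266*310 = 392460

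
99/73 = 1+26/73 = 1.36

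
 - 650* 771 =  - 501150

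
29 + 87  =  116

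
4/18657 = 4/18657 = 0.00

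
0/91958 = 0 = 0.00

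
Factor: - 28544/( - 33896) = 16/19  =  2^4*19^( - 1 ) 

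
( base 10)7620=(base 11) 57a8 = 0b1110111000100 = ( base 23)e97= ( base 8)16704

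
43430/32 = 21715/16 =1357.19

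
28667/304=28667/304 = 94.30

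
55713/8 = 55713/8 = 6964.12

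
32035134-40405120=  - 8369986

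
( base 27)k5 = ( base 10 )545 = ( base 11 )456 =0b1000100001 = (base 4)20201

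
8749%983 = 885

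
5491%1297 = 303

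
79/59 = 79/59 = 1.34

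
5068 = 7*724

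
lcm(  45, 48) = 720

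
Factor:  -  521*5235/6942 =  - 2^( - 1 )*5^1*13^( - 1 )*89^(-1)*349^1*521^1=-909145/2314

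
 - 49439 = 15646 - 65085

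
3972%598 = 384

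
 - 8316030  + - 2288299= - 10604329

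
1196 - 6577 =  - 5381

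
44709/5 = 44709/5 = 8941.80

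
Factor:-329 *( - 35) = 5^1*7^2 * 47^1 = 11515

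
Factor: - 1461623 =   -  1461623^1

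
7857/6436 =7857/6436= 1.22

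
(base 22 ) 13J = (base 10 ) 569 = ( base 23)11h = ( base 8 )1071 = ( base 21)162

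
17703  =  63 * 281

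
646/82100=323/41050 = 0.01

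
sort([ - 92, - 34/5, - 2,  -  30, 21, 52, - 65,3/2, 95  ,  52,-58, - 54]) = [ - 92, - 65, - 58, - 54  , - 30,  -  34/5, - 2, 3/2,21, 52,52, 95] 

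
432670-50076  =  382594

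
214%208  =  6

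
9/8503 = 9/8503 = 0.00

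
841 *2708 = 2277428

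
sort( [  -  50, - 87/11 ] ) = [ - 50, - 87/11 ]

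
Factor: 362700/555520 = 585/896 = 2^( -7) * 3^2 * 5^1*7^(-1)*13^1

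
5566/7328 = 2783/3664 = 0.76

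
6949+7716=14665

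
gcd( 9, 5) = 1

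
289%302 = 289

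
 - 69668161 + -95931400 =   -  165599561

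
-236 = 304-540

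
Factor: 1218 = 2^1*3^1*7^1*29^1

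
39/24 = 13/8 = 1.62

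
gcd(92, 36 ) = 4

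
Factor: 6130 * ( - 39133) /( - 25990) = 23988529/2599 = 23^( - 1 )*113^( - 1)*613^1*39133^1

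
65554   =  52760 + 12794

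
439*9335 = 4098065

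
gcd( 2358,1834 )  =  262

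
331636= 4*82909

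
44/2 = 22 = 22.00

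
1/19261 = 1/19261 = 0.00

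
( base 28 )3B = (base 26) 3H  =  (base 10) 95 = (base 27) 3e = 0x5F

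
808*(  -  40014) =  - 32331312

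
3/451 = 3/451=0.01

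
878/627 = 1+251/627 = 1.40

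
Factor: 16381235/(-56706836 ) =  - 2^( - 2 )*5^1*13^1*151^1*313^( - 1)*1669^1*45293^( - 1)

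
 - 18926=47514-66440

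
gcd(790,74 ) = 2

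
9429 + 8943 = 18372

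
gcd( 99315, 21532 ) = 1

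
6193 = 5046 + 1147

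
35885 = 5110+30775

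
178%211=178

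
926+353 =1279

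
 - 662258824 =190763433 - 853022257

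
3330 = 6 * 555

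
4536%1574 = 1388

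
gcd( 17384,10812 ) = 212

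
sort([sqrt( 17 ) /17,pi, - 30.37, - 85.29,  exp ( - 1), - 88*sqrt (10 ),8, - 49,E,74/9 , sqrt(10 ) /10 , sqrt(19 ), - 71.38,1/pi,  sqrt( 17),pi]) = [-88*sqrt (10),- 85.29 , - 71.38, - 49 , - 30.37, sqrt(17)/17 , sqrt(10 ) /10,1/pi , exp( - 1 )  ,  E, pi, pi, sqrt( 17), sqrt( 19),8,74/9]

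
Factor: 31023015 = 3^1*5^1 * 2068201^1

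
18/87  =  6/29 = 0.21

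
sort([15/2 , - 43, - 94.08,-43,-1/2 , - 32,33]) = [ - 94.08,  -  43, - 43, - 32 , - 1/2, 15/2, 33 ]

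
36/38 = 18/19 = 0.95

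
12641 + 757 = 13398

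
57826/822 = 28913/411 =70.35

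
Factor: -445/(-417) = 3^( - 1)*5^1*89^1*139^(-1) 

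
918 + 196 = 1114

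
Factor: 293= 293^1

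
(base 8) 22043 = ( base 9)13618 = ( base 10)9251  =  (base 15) 2b1b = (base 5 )244001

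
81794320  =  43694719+38099601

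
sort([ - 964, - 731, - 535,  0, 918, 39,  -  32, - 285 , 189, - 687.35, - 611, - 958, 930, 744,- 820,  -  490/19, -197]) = [ - 964, - 958, - 820, - 731, - 687.35, - 611, - 535, -285, - 197, - 32, - 490/19,0, 39, 189, 744 , 918 , 930] 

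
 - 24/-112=3/14  =  0.21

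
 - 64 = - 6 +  -58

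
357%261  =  96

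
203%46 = 19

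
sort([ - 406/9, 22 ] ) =[ - 406/9,22]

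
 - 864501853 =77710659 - 942212512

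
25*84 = 2100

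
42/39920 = 21/19960  =  0.00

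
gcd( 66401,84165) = 1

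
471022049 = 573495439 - 102473390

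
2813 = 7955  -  5142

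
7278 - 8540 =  - 1262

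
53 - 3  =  50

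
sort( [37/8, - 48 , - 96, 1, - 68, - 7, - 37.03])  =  [ - 96, - 68, - 48 ,-37.03 ,  -  7, 1,37/8 ]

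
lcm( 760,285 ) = 2280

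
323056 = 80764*4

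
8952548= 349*25652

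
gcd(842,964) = 2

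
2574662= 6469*398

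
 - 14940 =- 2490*6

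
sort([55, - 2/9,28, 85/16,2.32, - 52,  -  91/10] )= [  -  52 , - 91/10,-2/9,  2.32,85/16,28,55] 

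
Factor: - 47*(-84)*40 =157920  =  2^5*3^1*5^1*7^1 * 47^1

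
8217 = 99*83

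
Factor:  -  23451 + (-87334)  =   - 5^1*22157^1 = - 110785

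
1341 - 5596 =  - 4255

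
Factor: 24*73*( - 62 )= - 2^4*3^1 * 31^1*73^1 = - 108624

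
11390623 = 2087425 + 9303198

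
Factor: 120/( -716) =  - 2^1*3^1*5^1*179^( - 1 ) = -30/179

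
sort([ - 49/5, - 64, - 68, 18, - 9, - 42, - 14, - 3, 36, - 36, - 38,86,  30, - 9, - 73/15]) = [-68, - 64, - 42, - 38, - 36, - 14, - 49/5, - 9,-9, - 73/15, - 3, 18, 30,36, 86]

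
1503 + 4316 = 5819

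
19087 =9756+9331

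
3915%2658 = 1257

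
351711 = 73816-  -  277895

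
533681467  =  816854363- 283172896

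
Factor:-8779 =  - 8779^1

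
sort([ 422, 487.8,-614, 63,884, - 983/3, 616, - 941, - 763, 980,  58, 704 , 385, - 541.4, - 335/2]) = [ - 941,-763, - 614, - 541.4,-983/3, - 335/2,  58,63,  385, 422, 487.8,616,704, 884,  980]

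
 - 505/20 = -101/4 = -25.25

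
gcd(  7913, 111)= 1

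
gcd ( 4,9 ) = 1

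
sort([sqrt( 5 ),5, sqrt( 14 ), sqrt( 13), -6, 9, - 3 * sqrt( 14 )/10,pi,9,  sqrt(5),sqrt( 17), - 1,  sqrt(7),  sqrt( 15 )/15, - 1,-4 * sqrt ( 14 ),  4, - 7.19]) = [ - 4*sqrt(14), - 7.19,  -  6, - 3*sqrt( 14) /10, - 1, - 1 , sqrt( 15)/15, sqrt( 5 ), sqrt ( 5 ),sqrt( 7 ),pi,sqrt( 13 ),sqrt(14), 4,  sqrt( 17 ),5, 9,9]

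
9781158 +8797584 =18578742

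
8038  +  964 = 9002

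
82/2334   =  41/1167  =  0.04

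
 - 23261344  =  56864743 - 80126087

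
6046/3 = 2015 + 1/3 =2015.33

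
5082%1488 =618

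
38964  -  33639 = 5325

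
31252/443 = 31252/443 = 70.55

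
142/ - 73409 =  - 142/73409 = - 0.00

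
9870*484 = 4777080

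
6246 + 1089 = 7335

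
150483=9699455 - 9548972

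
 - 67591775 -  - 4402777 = -63188998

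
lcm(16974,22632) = 67896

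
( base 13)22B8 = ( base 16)1313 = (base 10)4883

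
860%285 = 5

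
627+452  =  1079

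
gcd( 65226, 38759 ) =7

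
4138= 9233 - 5095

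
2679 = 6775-4096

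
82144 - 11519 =70625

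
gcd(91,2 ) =1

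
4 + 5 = 9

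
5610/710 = 7 + 64/71=7.90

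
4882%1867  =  1148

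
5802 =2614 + 3188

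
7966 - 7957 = 9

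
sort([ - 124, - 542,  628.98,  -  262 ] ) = [ - 542,  -  262,-124, 628.98 ] 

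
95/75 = 19/15 = 1.27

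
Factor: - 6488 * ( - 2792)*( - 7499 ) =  - 2^6*349^1*811^1*7499^1 = - 135840605504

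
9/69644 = 9/69644  =  0.00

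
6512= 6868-356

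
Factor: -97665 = -3^1 * 5^1* 17^1*383^1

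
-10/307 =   -  1 + 297/307 = - 0.03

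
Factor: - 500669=  -  13^1*19^1*2027^1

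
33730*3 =101190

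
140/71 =1 + 69/71 = 1.97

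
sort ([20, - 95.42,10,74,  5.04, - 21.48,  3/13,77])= [  -  95.42, - 21.48,  3/13 , 5.04,10,20, 74,77 ] 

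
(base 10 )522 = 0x20A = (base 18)1B0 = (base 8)1012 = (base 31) GQ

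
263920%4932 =2524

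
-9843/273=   -  3281/91 = -  36.05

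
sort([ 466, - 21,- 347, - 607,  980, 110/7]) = [ - 607,-347,  -  21, 110/7, 466, 980]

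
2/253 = 2/253= 0.01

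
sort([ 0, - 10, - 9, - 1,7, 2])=[ - 10, - 9,- 1,  0 , 2,7 ] 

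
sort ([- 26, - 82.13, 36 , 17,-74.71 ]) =[ -82.13,  -  74.71, - 26 , 17, 36]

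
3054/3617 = 3054/3617  =  0.84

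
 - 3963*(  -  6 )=23778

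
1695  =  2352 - 657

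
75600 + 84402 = 160002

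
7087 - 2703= 4384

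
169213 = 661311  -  492098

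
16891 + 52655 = 69546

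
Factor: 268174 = 2^1 * 134087^1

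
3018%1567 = 1451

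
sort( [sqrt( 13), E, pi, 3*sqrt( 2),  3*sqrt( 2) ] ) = [E, pi,sqrt(13), 3 * sqrt (2), 3*sqrt( 2)] 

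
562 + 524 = 1086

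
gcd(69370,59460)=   9910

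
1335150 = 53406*25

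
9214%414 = 106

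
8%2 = 0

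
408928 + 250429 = 659357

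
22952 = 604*38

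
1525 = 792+733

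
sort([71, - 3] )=[ - 3,71 ] 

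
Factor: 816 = 2^4*3^1*17^1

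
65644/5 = 13128 + 4/5  =  13128.80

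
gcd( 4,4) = 4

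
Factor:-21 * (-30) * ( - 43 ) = - 27090 = -2^1*3^2*5^1*7^1*43^1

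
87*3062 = 266394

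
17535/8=17535/8 =2191.88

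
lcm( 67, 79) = 5293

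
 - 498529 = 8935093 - 9433622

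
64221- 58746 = 5475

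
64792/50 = 1295 + 21/25 = 1295.84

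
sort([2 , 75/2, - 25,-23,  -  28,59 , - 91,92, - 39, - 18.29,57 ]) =[ - 91 , - 39, - 28, - 25, - 23, - 18.29,2, 75/2, 57 , 59, 92]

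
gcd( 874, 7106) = 38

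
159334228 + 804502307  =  963836535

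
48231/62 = 777 + 57/62  =  777.92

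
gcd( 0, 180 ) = 180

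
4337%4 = 1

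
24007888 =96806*248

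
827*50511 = 41772597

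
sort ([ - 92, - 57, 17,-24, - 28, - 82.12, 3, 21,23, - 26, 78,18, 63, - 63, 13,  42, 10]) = [ - 92, - 82.12, - 63, - 57, - 28, - 26 , - 24 , 3, 10,13,17,18, 21, 23, 42, 63, 78]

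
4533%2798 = 1735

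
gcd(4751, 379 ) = 1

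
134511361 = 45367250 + 89144111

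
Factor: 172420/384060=233/519=3^( - 1)*173^( - 1)* 233^1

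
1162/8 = 581/4=145.25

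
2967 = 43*69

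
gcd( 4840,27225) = 605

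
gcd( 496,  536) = 8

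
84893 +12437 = 97330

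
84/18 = 4 + 2/3 = 4.67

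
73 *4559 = 332807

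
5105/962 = 5105/962=5.31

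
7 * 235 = 1645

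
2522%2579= 2522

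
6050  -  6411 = - 361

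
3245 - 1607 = 1638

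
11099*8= 88792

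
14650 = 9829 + 4821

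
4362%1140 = 942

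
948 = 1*948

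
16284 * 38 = 618792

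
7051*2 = 14102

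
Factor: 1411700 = 2^2*5^2*19^1*743^1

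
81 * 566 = 45846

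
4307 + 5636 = 9943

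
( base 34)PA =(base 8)1534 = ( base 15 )3C5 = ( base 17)2GA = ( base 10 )860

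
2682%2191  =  491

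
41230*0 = 0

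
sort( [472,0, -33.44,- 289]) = [ -289  , - 33.44,0,472]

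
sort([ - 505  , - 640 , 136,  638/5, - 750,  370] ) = [  -  750, - 640, - 505 , 638/5,  136,  370 ]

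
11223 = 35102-23879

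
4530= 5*906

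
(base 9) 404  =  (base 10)328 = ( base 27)c4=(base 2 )101001000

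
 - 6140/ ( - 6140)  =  1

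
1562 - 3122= - 1560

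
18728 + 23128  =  41856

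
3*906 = 2718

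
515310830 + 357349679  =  872660509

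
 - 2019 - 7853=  - 9872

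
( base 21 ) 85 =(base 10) 173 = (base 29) 5s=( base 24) 75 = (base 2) 10101101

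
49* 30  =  1470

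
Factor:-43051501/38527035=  - 3^( - 1)*5^(-1 )*1277^1*33713^1*2568469^( - 1 )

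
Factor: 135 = 3^3*5^1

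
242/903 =242/903=0.27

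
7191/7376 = 7191/7376 = 0.97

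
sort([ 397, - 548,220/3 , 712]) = [ - 548,  220/3,397,712]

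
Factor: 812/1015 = 4/5 = 2^2 * 5^(-1 ) 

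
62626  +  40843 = 103469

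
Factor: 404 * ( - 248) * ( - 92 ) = 9217664 = 2^7*  23^1*31^1*101^1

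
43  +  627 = 670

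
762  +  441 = 1203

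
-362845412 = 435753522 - 798598934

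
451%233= 218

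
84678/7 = 12096 + 6/7 = 12096.86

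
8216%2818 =2580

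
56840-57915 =-1075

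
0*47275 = 0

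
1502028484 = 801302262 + 700726222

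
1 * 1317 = 1317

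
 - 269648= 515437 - 785085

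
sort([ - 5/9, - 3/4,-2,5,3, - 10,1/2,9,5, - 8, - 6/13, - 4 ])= [ - 10, - 8, - 4, - 2, - 3/4,-5/9, - 6/13,  1/2  ,  3, 5,5, 9]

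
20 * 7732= 154640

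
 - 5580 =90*( - 62 ) 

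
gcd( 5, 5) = 5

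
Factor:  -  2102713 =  - 17^1 *179^1*691^1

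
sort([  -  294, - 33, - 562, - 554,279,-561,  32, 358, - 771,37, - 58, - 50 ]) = [ - 771, - 562,-561,- 554,-294, - 58, - 50, -33, 32,  37,  279, 358]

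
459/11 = 459/11 = 41.73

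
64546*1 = 64546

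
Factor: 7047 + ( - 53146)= - 46099 = - 46099^1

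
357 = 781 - 424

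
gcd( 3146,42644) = 2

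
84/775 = 84/775 = 0.11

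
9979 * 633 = 6316707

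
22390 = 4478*5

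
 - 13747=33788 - 47535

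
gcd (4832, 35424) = 32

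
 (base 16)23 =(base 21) 1e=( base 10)35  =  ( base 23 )1c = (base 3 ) 1022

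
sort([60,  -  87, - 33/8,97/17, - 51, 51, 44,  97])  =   [-87 ,-51, -33/8, 97/17, 44,51, 60, 97]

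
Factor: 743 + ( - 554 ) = 189 = 3^3*7^1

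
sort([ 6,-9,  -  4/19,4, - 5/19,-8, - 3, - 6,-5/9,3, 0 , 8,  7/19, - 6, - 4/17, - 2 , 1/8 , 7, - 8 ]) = [ - 9,-8,-8, - 6 , - 6,  -  3,-2, - 5/9,  -  5/19,-4/17, - 4/19,0,1/8,7/19,3,  4,6, 7  ,  8]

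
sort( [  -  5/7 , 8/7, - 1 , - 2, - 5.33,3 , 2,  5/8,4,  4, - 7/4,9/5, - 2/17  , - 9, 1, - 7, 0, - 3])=[ - 9, -7,  -  5.33,-3,-2,  -  7/4, - 1 , - 5/7, - 2/17,0, 5/8 , 1, 8/7,  9/5, 2, 3,4, 4 ] 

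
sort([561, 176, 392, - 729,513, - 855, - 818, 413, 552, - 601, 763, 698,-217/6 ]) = [ - 855, - 818, - 729,-601, - 217/6,  176 , 392,  413,513, 552,561,698,763]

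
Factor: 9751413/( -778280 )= -2^(-3)*3^1*5^(-1)*7^1*73^1*6361^1 * 19457^(-1)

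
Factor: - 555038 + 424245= - 130793 = - 13^1*10061^1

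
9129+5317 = 14446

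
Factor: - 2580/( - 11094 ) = 2^1*5^1 * 43^(- 1) = 10/43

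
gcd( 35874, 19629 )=9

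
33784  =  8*4223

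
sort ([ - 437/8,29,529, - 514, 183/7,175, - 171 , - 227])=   [  -  514, - 227,-171, - 437/8,  183/7, 29,  175, 529]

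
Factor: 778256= 2^4*127^1* 383^1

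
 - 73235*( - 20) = 1464700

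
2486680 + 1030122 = 3516802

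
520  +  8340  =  8860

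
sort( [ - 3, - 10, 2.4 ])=[ - 10 , - 3,2.4] 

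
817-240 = 577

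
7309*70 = 511630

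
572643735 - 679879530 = - 107235795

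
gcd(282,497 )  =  1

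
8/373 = 8/373 = 0.02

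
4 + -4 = 0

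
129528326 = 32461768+97066558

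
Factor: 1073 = 29^1 *37^1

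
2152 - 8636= -6484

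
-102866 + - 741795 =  - 844661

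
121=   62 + 59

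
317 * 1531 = 485327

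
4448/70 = 63 + 19/35 = 63.54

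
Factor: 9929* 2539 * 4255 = 5^1*23^1*37^1*2539^1*9929^1 = 107267405405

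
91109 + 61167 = 152276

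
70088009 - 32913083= 37174926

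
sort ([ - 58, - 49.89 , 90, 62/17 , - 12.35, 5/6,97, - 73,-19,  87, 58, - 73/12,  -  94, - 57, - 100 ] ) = [ - 100, - 94, - 73, - 58, - 57,-49.89, - 19, - 12.35, - 73/12,5/6 , 62/17, 58,87 , 90 , 97 ]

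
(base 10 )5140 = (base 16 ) 1414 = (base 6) 35444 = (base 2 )1010000010100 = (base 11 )3953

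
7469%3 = 2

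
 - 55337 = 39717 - 95054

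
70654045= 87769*805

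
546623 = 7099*77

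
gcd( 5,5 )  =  5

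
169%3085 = 169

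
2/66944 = 1/33472 = 0.00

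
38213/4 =38213/4 = 9553.25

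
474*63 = 29862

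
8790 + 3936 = 12726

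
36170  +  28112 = 64282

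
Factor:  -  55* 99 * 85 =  - 3^2*5^2*11^2*17^1 = -462825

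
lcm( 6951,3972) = 27804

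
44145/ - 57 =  - 775 + 10/19  =  - 774.47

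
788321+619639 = 1407960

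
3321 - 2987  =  334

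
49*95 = 4655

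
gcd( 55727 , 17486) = 7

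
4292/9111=4292/9111 = 0.47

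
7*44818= 313726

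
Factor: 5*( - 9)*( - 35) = 1575 = 3^2*5^2*7^1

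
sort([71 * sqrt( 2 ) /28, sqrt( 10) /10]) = [sqrt( 10 ) /10 , 71*sqrt(2) /28]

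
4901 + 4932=9833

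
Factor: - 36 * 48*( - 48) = 82944 =2^10 * 3^4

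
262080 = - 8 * (  -  32760)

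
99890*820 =81909800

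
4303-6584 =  - 2281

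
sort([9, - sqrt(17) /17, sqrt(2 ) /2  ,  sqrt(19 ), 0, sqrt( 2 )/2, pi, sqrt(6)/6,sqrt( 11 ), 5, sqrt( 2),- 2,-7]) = [ - 7, - 2,- sqrt( 17) /17,0,sqrt( 6 ) /6, sqrt( 2) /2, sqrt ( 2)/2, sqrt( 2 ),pi,sqrt( 11 ), sqrt( 19), 5,9 ] 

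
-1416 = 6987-8403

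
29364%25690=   3674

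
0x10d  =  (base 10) 269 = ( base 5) 2034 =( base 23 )BG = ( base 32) 8d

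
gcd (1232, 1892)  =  44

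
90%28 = 6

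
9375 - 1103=8272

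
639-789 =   -  150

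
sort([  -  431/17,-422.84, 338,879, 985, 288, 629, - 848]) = [ - 848  , - 422.84, - 431/17,288, 338 , 629  ,  879,985]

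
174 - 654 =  - 480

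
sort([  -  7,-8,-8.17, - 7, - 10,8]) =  [ - 10,-8.17,-8, - 7,-7,8] 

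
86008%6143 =6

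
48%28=20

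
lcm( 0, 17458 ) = 0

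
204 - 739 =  - 535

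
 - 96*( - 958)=91968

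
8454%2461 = 1071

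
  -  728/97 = - 728/97 = - 7.51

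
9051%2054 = 835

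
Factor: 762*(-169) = - 2^1  *  3^1*13^2*127^1 = - 128778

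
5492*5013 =27531396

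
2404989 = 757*3177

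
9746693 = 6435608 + 3311085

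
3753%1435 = 883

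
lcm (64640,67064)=5365120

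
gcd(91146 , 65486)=2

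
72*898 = 64656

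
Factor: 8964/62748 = 1/7 = 7^( - 1)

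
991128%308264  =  66336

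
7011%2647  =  1717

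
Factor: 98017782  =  2^1 * 3^1* 113^1 * 144569^1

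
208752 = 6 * 34792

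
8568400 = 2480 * 3455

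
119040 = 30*3968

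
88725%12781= 12039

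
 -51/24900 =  - 1+8283/8300 = -0.00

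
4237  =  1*4237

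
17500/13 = 1346 + 2/13 = 1346.15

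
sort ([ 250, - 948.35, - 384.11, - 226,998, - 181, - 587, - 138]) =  [ - 948.35, - 587,  -  384.11, - 226 , - 181, - 138,250, 998]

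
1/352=1/352 = 0.00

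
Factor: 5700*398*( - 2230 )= - 2^4*3^1*5^3*19^1*199^1*223^1=   - 5058978000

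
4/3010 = 2/1505=0.00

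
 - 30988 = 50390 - 81378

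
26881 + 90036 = 116917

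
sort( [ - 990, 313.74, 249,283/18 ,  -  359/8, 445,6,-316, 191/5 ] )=[ - 990, - 316,  -  359/8,6 , 283/18,  191/5, 249, 313.74,  445] 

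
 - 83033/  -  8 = 83033/8  =  10379.12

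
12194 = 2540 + 9654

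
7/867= 7/867 = 0.01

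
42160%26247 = 15913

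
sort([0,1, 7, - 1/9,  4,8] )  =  [ - 1/9, 0,1, 4, 7,8] 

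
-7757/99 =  - 79+64/99 = - 78.35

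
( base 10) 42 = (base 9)46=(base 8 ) 52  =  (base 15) 2C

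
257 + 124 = 381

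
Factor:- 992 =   -  2^5*31^1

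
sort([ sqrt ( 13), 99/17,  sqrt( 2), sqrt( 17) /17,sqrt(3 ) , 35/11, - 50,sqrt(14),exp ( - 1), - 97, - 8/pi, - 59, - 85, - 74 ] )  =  [ - 97, - 85, - 74, - 59,- 50, - 8/pi, sqrt( 17) /17, exp( - 1), sqrt (2 ), sqrt(3),35/11,sqrt(13),sqrt( 14 ), 99/17]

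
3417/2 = 1708 + 1/2 = 1708.50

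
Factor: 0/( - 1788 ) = 0^1 = 0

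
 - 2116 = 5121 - 7237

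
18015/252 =71 + 41/84 =71.49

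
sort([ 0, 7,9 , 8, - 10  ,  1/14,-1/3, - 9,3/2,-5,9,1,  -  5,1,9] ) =[  -  10,-9, - 5 , - 5, -1/3,0, 1/14,1,1, 3/2,7,8,9, 9,9]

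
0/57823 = 0 = 0.00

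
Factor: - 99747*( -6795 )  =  677780865=3^4*5^1*151^1*11083^1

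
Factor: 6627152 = 2^4*  7^2 * 79^1* 107^1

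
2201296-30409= 2170887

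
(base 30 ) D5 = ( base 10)395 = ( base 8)613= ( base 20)jf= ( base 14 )203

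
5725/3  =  5725/3 = 1908.33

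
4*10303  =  41212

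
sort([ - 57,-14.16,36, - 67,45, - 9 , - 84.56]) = [ - 84.56, - 67, - 57, - 14.16, - 9 , 36, 45]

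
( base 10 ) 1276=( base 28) 1hg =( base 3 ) 1202021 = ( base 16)4fc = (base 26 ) 1N2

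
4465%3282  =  1183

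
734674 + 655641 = 1390315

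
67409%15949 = 3613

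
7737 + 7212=14949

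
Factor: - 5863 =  - 11^1*13^1 * 41^1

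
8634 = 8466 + 168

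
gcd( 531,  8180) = 1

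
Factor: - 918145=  - 5^1*47^1*3907^1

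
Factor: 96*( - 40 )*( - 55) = 211200 = 2^8*3^1 * 5^2*11^1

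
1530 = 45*34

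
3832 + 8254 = 12086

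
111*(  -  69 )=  - 7659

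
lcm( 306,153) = 306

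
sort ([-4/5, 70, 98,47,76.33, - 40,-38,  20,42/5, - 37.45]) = [ - 40, - 38, - 37.45, - 4/5, 42/5, 20,47, 70, 76.33,98 ] 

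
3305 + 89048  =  92353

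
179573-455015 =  - 275442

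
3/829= 3/829 = 0.00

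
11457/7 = 11457/7 =1636.71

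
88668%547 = 54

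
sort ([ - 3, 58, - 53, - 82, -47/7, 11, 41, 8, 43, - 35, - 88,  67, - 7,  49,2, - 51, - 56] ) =[ - 88 ,-82, - 56, - 53,-51, - 35, - 7, -47/7, - 3,2, 8,11,41, 43, 49, 58, 67]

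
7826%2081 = 1583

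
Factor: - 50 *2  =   - 100= -2^2*5^2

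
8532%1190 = 202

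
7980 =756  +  7224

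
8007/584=13+415/584= 13.71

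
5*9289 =46445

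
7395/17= 435 = 435.00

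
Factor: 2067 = 3^1*13^1 * 53^1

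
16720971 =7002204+9718767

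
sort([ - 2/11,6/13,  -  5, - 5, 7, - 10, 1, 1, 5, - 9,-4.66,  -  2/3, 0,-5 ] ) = [ - 10,-9,  -  5,  -  5,  -  5,-4.66, - 2/3, - 2/11,0, 6/13, 1, 1, 5,7]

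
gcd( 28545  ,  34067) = 11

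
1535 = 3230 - 1695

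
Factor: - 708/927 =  - 236/309= - 2^2*3^(-1 ) * 59^1*103^( - 1 ) 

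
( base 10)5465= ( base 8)12531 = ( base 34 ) 4OP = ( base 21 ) C85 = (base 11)4119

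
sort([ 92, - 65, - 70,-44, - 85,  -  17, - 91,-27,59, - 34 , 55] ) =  [ - 91, - 85,-70, - 65 , - 44, - 34, - 27 ,-17, 55, 59, 92]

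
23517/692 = 33 +681/692 = 33.98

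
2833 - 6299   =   - 3466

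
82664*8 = 661312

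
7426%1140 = 586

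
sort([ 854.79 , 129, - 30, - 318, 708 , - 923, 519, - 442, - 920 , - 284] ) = [ - 923 , - 920,- 442, - 318,-284, - 30, 129,519, 708, 854.79] 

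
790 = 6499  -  5709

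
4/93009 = 4/93009 = 0.00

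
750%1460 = 750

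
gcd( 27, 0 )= 27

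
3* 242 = 726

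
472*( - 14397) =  - 6795384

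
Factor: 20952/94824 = 97^1*439^( - 1 ) =97/439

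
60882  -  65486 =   -  4604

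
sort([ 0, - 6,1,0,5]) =[ - 6,0,0,1 , 5 ]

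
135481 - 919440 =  - 783959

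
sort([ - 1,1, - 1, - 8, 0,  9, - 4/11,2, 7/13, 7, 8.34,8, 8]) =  [ - 8, - 1 , - 1, - 4/11,0,  7/13 , 1, 2,7, 8,8,8.34,9 ] 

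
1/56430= 1/56430  =  0.00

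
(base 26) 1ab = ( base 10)947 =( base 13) 57b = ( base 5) 12242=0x3b3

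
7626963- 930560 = 6696403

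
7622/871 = 7622/871 = 8.75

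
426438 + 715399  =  1141837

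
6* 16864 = 101184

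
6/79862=3/39931 =0.00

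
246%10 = 6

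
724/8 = 181/2 = 90.50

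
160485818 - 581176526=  - 420690708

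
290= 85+205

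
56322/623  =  8046/89 = 90.40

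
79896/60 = 6658/5  =  1331.60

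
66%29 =8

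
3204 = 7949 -4745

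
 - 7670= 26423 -34093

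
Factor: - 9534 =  - 2^1*3^1*7^1*227^1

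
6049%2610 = 829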